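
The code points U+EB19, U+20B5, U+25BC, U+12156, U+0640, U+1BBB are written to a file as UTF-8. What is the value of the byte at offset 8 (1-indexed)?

1-indexed offset 8 is 0-indexed offset 7.
U+EB19 → 3-byte form EE AC 99 at offsets 0–2.
U+20B5 → 3-byte form E2 82 B5 at offsets 3–5.
U+25BC → 3-byte form E2 96 BC at offsets 6–8.
Offset 7 falls in char 3's range; it's byte 2 of E2 96 BC = 0x96.

0x96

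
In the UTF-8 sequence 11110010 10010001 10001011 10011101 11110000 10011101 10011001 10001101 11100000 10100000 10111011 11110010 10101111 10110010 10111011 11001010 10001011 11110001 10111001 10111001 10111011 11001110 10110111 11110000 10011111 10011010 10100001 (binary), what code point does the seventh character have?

Offset 0: leading byte 0xF2 = 11110010 → 4-byte char #1 = F2 91 8B 9D.
Offset 4: leading byte 0xF0 = 11110000 → 4-byte char #2 = F0 9D 99 8D.
Offset 8: leading byte 0xE0 = 11100000 → 3-byte char #3 = E0 A0 BB.
Offset 11: leading byte 0xF2 = 11110010 → 4-byte char #4 = F2 AF B2 BB.
Offset 15: leading byte 0xCA = 11001010 → 2-byte char #5 = CA 8B.
Offset 17: leading byte 0xF1 = 11110001 → 4-byte char #6 = F1 B9 B9 BB.
Offset 21: leading byte 0xCE = 11001110 → 2-byte char #7 = CE B7.
Leading byte 0xCE = 11001110 matches 110xxxxx → 2-byte sequence.
Byte 1: 0xCE = 11001110, payload 01110 (5 bits).
Byte 2: 0xB7 = 10110111 (10xxxxxx ✓), payload 110111.
Concatenate: 01110110111 = 0x3B7 (11 bits → U+03B7).

U+03B7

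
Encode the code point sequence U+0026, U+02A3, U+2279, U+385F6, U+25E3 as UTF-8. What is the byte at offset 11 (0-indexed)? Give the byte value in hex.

U+0026 → 1-byte form 26 at offsets 0–0.
U+02A3 → 2-byte form CA A3 at offsets 1–2.
U+2279 → 3-byte form E2 89 B9 at offsets 3–5.
U+385F6 → 4-byte form F0 B8 97 B6 at offsets 6–9.
U+25E3 → 3-byte form E2 97 A3 at offsets 10–12.
Offset 11 falls in char 5's range; it's byte 2 of E2 97 A3 = 0x97.

0x97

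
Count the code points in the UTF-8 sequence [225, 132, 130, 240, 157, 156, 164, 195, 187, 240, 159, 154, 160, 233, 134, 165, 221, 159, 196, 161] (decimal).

Byte at offset 0: 0xE1 = 11100001 → 3-byte char (#1). Advance 3.
Byte at offset 3: 0xF0 = 11110000 → 4-byte char (#2). Advance 4.
Byte at offset 7: 0xC3 = 11000011 → 2-byte char (#3). Advance 2.
Byte at offset 9: 0xF0 = 11110000 → 4-byte char (#4). Advance 4.
Byte at offset 13: 0xE9 = 11101001 → 3-byte char (#5). Advance 3.
Byte at offset 16: 0xDD = 11011101 → 2-byte char (#6). Advance 2.
Byte at offset 18: 0xC4 = 11000100 → 2-byte char (#7). Advance 2.
Reached end at offset 20 after 7 code points.

7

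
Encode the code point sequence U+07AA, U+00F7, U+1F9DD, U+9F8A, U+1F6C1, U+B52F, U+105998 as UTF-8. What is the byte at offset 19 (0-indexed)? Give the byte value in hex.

U+07AA → 2-byte form DE AA at offsets 0–1.
U+00F7 → 2-byte form C3 B7 at offsets 2–3.
U+1F9DD → 4-byte form F0 9F A7 9D at offsets 4–7.
U+9F8A → 3-byte form E9 BE 8A at offsets 8–10.
U+1F6C1 → 4-byte form F0 9F 9B 81 at offsets 11–14.
U+B52F → 3-byte form EB 94 AF at offsets 15–17.
U+105998 → 4-byte form F4 85 A6 98 at offsets 18–21.
Offset 19 falls in char 7's range; it's byte 2 of F4 85 A6 98 = 0x85.

0x85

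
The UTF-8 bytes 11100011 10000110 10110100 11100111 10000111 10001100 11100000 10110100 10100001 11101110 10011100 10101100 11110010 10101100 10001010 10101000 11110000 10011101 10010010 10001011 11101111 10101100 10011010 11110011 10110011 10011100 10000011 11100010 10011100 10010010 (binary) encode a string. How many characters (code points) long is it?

Byte at offset 0: 0xE3 = 11100011 → 3-byte char (#1). Advance 3.
Byte at offset 3: 0xE7 = 11100111 → 3-byte char (#2). Advance 3.
Byte at offset 6: 0xE0 = 11100000 → 3-byte char (#3). Advance 3.
Byte at offset 9: 0xEE = 11101110 → 3-byte char (#4). Advance 3.
Byte at offset 12: 0xF2 = 11110010 → 4-byte char (#5). Advance 4.
Byte at offset 16: 0xF0 = 11110000 → 4-byte char (#6). Advance 4.
Byte at offset 20: 0xEF = 11101111 → 3-byte char (#7). Advance 3.
Byte at offset 23: 0xF3 = 11110011 → 4-byte char (#8). Advance 4.
Byte at offset 27: 0xE2 = 11100010 → 3-byte char (#9). Advance 3.
Reached end at offset 30 after 9 code points.

9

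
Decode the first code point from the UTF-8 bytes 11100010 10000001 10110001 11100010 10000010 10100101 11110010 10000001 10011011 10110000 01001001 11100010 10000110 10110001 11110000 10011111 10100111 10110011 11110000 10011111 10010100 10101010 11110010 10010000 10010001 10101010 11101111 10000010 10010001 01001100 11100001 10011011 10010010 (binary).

Offset 0: leading byte 0xE2 = 11100010 → 3-byte char #1 = E2 81 B1.
Leading byte 0xE2 = 11100010 matches 1110xxxx → 3-byte sequence.
Byte 1: 0xE2 = 11100010, payload 0010 (4 bits).
Byte 2: 0x81 = 10000001 (10xxxxxx ✓), payload 000001.
Byte 3: 0xB1 = 10110001 (10xxxxxx ✓), payload 110001.
Concatenate: 0010000001110001 = 0x2071 (16 bits → U+2071).

U+2071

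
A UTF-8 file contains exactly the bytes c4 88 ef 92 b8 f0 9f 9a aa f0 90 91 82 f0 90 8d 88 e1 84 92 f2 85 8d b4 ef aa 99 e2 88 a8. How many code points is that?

9

Byte at offset 0: 0xC4 = 11000100 → 2-byte char (#1). Advance 2.
Byte at offset 2: 0xEF = 11101111 → 3-byte char (#2). Advance 3.
Byte at offset 5: 0xF0 = 11110000 → 4-byte char (#3). Advance 4.
Byte at offset 9: 0xF0 = 11110000 → 4-byte char (#4). Advance 4.
Byte at offset 13: 0xF0 = 11110000 → 4-byte char (#5). Advance 4.
Byte at offset 17: 0xE1 = 11100001 → 3-byte char (#6). Advance 3.
Byte at offset 20: 0xF2 = 11110010 → 4-byte char (#7). Advance 4.
Byte at offset 24: 0xEF = 11101111 → 3-byte char (#8). Advance 3.
Byte at offset 27: 0xE2 = 11100010 → 3-byte char (#9). Advance 3.
Reached end at offset 30 after 9 code points.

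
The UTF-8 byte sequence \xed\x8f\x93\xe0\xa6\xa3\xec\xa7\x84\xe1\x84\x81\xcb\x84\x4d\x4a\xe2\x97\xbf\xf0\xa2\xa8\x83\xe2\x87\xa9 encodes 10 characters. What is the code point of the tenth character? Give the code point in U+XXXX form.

U+21E9

Offset 0: leading byte 0xED = 11101101 → 3-byte char #1 = ED 8F 93.
Offset 3: leading byte 0xE0 = 11100000 → 3-byte char #2 = E0 A6 A3.
Offset 6: leading byte 0xEC = 11101100 → 3-byte char #3 = EC A7 84.
Offset 9: leading byte 0xE1 = 11100001 → 3-byte char #4 = E1 84 81.
Offset 12: leading byte 0xCB = 11001011 → 2-byte char #5 = CB 84.
Offset 14: leading byte 0x4D = 01001101 → 1-byte char #6 = 4D.
Offset 15: leading byte 0x4A = 01001010 → 1-byte char #7 = 4A.
Offset 16: leading byte 0xE2 = 11100010 → 3-byte char #8 = E2 97 BF.
Offset 19: leading byte 0xF0 = 11110000 → 4-byte char #9 = F0 A2 A8 83.
Offset 23: leading byte 0xE2 = 11100010 → 3-byte char #10 = E2 87 A9.
Leading byte 0xE2 = 11100010 matches 1110xxxx → 3-byte sequence.
Byte 1: 0xE2 = 11100010, payload 0010 (4 bits).
Byte 2: 0x87 = 10000111 (10xxxxxx ✓), payload 000111.
Byte 3: 0xA9 = 10101001 (10xxxxxx ✓), payload 101001.
Concatenate: 0010000111101001 = 0x21E9 (16 bits → U+21E9).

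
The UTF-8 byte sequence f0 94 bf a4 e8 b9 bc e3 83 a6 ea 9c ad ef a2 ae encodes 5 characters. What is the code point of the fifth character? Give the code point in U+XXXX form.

U+F8AE

Offset 0: leading byte 0xF0 = 11110000 → 4-byte char #1 = F0 94 BF A4.
Offset 4: leading byte 0xE8 = 11101000 → 3-byte char #2 = E8 B9 BC.
Offset 7: leading byte 0xE3 = 11100011 → 3-byte char #3 = E3 83 A6.
Offset 10: leading byte 0xEA = 11101010 → 3-byte char #4 = EA 9C AD.
Offset 13: leading byte 0xEF = 11101111 → 3-byte char #5 = EF A2 AE.
Leading byte 0xEF = 11101111 matches 1110xxxx → 3-byte sequence.
Byte 1: 0xEF = 11101111, payload 1111 (4 bits).
Byte 2: 0xA2 = 10100010 (10xxxxxx ✓), payload 100010.
Byte 3: 0xAE = 10101110 (10xxxxxx ✓), payload 101110.
Concatenate: 1111100010101110 = 0xF8AE (16 bits → U+F8AE).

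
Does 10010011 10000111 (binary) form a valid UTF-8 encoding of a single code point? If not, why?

Byte 0x93 = 10010011 has the form 10xxxxxx — a continuation byte — but there is no preceding leading byte.

invalid (continuation byte with no leading byte)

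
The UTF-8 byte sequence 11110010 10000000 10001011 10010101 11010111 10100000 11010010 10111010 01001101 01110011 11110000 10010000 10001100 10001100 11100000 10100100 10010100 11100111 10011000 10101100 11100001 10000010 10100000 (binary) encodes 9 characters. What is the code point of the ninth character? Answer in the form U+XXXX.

Offset 0: leading byte 0xF2 = 11110010 → 4-byte char #1 = F2 80 8B 95.
Offset 4: leading byte 0xD7 = 11010111 → 2-byte char #2 = D7 A0.
Offset 6: leading byte 0xD2 = 11010010 → 2-byte char #3 = D2 BA.
Offset 8: leading byte 0x4D = 01001101 → 1-byte char #4 = 4D.
Offset 9: leading byte 0x73 = 01110011 → 1-byte char #5 = 73.
Offset 10: leading byte 0xF0 = 11110000 → 4-byte char #6 = F0 90 8C 8C.
Offset 14: leading byte 0xE0 = 11100000 → 3-byte char #7 = E0 A4 94.
Offset 17: leading byte 0xE7 = 11100111 → 3-byte char #8 = E7 98 AC.
Offset 20: leading byte 0xE1 = 11100001 → 3-byte char #9 = E1 82 A0.
Leading byte 0xE1 = 11100001 matches 1110xxxx → 3-byte sequence.
Byte 1: 0xE1 = 11100001, payload 0001 (4 bits).
Byte 2: 0x82 = 10000010 (10xxxxxx ✓), payload 000010.
Byte 3: 0xA0 = 10100000 (10xxxxxx ✓), payload 100000.
Concatenate: 0001000010100000 = 0x10A0 (16 bits → U+10A0).

U+10A0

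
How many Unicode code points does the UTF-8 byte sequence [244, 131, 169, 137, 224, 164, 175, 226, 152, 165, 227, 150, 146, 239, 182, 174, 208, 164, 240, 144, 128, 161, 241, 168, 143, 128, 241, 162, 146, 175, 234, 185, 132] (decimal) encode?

10

Byte at offset 0: 0xF4 = 11110100 → 4-byte char (#1). Advance 4.
Byte at offset 4: 0xE0 = 11100000 → 3-byte char (#2). Advance 3.
Byte at offset 7: 0xE2 = 11100010 → 3-byte char (#3). Advance 3.
Byte at offset 10: 0xE3 = 11100011 → 3-byte char (#4). Advance 3.
Byte at offset 13: 0xEF = 11101111 → 3-byte char (#5). Advance 3.
Byte at offset 16: 0xD0 = 11010000 → 2-byte char (#6). Advance 2.
Byte at offset 18: 0xF0 = 11110000 → 4-byte char (#7). Advance 4.
Byte at offset 22: 0xF1 = 11110001 → 4-byte char (#8). Advance 4.
Byte at offset 26: 0xF1 = 11110001 → 4-byte char (#9). Advance 4.
Byte at offset 30: 0xEA = 11101010 → 3-byte char (#10). Advance 3.
Reached end at offset 33 after 10 code points.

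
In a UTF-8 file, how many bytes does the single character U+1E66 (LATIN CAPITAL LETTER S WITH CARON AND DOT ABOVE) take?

U+1E66 = 0x1E66. UTF-8 uses 1 byte below 0x80, 2 below 0x800, 3 below 0x10000, 4 up to 0x10FFFF. 0x1E66 is in U+0800–U+FFFF → 3 bytes.

3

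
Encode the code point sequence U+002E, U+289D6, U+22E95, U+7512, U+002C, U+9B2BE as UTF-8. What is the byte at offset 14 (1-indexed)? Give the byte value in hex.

0xF2

1-indexed offset 14 is 0-indexed offset 13.
U+002E → 1-byte form 2E at offsets 0–0.
U+289D6 → 4-byte form F0 A8 A7 96 at offsets 1–4.
U+22E95 → 4-byte form F0 A2 BA 95 at offsets 5–8.
U+7512 → 3-byte form E7 94 92 at offsets 9–11.
U+002C → 1-byte form 2C at offsets 12–12.
U+9B2BE → 4-byte form F2 9B 8A BE at offsets 13–16.
Offset 13 falls in char 6's range; it's byte 1 of F2 9B 8A BE = 0xF2.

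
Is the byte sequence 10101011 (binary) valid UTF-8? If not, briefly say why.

invalid (continuation byte with no leading byte)

Byte 0xAB = 10101011 has the form 10xxxxxx — a continuation byte — but there is no preceding leading byte.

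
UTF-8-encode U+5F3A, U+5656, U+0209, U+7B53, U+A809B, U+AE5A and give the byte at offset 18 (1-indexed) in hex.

1-indexed offset 18 is 0-indexed offset 17.
U+5F3A → 3-byte form E5 BC BA at offsets 0–2.
U+5656 → 3-byte form E5 99 96 at offsets 3–5.
U+0209 → 2-byte form C8 89 at offsets 6–7.
U+7B53 → 3-byte form E7 AD 93 at offsets 8–10.
U+A809B → 4-byte form F2 A8 82 9B at offsets 11–14.
U+AE5A → 3-byte form EA B9 9A at offsets 15–17.
Offset 17 falls in char 6's range; it's byte 3 of EA B9 9A = 0x9A.

0x9A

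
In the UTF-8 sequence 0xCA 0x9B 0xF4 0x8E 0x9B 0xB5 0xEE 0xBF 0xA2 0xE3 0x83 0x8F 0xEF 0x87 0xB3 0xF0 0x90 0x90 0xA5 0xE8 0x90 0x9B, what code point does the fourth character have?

U+30CF

Offset 0: leading byte 0xCA = 11001010 → 2-byte char #1 = CA 9B.
Offset 2: leading byte 0xF4 = 11110100 → 4-byte char #2 = F4 8E 9B B5.
Offset 6: leading byte 0xEE = 11101110 → 3-byte char #3 = EE BF A2.
Offset 9: leading byte 0xE3 = 11100011 → 3-byte char #4 = E3 83 8F.
Leading byte 0xE3 = 11100011 matches 1110xxxx → 3-byte sequence.
Byte 1: 0xE3 = 11100011, payload 0011 (4 bits).
Byte 2: 0x83 = 10000011 (10xxxxxx ✓), payload 000011.
Byte 3: 0x8F = 10001111 (10xxxxxx ✓), payload 001111.
Concatenate: 0011000011001111 = 0x30CF (16 bits → U+30CF).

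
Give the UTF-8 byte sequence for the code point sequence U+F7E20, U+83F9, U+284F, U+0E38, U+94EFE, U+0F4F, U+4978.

F3 B7 B8 A0 E8 8F B9 E2 A1 8F E0 B8 B8 F2 94 BB BE E0 BD 8F E4 A5 B8

U+F7E20: 4-byte form → F3 B7 B8 A0.
U+83F9: 3-byte form → E8 8F B9.
U+284F: 3-byte form → E2 A1 8F.
U+0E38: 3-byte form → E0 B8 B8.
U+94EFE: 4-byte form → F2 94 BB BE.
U+0F4F: 3-byte form → E0 BD 8F.
U+4978: 3-byte form → E4 A5 B8.
Concatenated (23 bytes): F3 B7 B8 A0 E8 8F B9 E2 A1 8F E0 B8 B8 F2 94 BB BE E0 BD 8F E4 A5 B8.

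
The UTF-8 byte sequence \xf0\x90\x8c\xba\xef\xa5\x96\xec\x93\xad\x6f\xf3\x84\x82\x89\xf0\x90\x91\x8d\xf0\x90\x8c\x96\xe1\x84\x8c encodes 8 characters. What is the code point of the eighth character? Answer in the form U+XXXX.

Offset 0: leading byte 0xF0 = 11110000 → 4-byte char #1 = F0 90 8C BA.
Offset 4: leading byte 0xEF = 11101111 → 3-byte char #2 = EF A5 96.
Offset 7: leading byte 0xEC = 11101100 → 3-byte char #3 = EC 93 AD.
Offset 10: leading byte 0x6F = 01101111 → 1-byte char #4 = 6F.
Offset 11: leading byte 0xF3 = 11110011 → 4-byte char #5 = F3 84 82 89.
Offset 15: leading byte 0xF0 = 11110000 → 4-byte char #6 = F0 90 91 8D.
Offset 19: leading byte 0xF0 = 11110000 → 4-byte char #7 = F0 90 8C 96.
Offset 23: leading byte 0xE1 = 11100001 → 3-byte char #8 = E1 84 8C.
Leading byte 0xE1 = 11100001 matches 1110xxxx → 3-byte sequence.
Byte 1: 0xE1 = 11100001, payload 0001 (4 bits).
Byte 2: 0x84 = 10000100 (10xxxxxx ✓), payload 000100.
Byte 3: 0x8C = 10001100 (10xxxxxx ✓), payload 001100.
Concatenate: 0001000100001100 = 0x110C (16 bits → U+110C).

U+110C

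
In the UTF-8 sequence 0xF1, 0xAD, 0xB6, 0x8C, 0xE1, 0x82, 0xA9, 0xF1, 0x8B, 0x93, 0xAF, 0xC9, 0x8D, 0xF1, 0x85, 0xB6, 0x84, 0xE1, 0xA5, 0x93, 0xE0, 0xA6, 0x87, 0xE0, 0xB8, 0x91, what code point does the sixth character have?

U+1953

Offset 0: leading byte 0xF1 = 11110001 → 4-byte char #1 = F1 AD B6 8C.
Offset 4: leading byte 0xE1 = 11100001 → 3-byte char #2 = E1 82 A9.
Offset 7: leading byte 0xF1 = 11110001 → 4-byte char #3 = F1 8B 93 AF.
Offset 11: leading byte 0xC9 = 11001001 → 2-byte char #4 = C9 8D.
Offset 13: leading byte 0xF1 = 11110001 → 4-byte char #5 = F1 85 B6 84.
Offset 17: leading byte 0xE1 = 11100001 → 3-byte char #6 = E1 A5 93.
Leading byte 0xE1 = 11100001 matches 1110xxxx → 3-byte sequence.
Byte 1: 0xE1 = 11100001, payload 0001 (4 bits).
Byte 2: 0xA5 = 10100101 (10xxxxxx ✓), payload 100101.
Byte 3: 0x93 = 10010011 (10xxxxxx ✓), payload 010011.
Concatenate: 0001100101010011 = 0x1953 (16 bits → U+1953).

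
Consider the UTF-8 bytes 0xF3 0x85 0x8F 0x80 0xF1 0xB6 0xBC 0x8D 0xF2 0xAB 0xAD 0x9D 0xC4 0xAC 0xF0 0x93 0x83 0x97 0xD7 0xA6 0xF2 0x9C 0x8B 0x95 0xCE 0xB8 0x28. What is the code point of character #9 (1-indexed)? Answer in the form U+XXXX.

U+0028

Offset 0: leading byte 0xF3 = 11110011 → 4-byte char #1 = F3 85 8F 80.
Offset 4: leading byte 0xF1 = 11110001 → 4-byte char #2 = F1 B6 BC 8D.
Offset 8: leading byte 0xF2 = 11110010 → 4-byte char #3 = F2 AB AD 9D.
Offset 12: leading byte 0xC4 = 11000100 → 2-byte char #4 = C4 AC.
Offset 14: leading byte 0xF0 = 11110000 → 4-byte char #5 = F0 93 83 97.
Offset 18: leading byte 0xD7 = 11010111 → 2-byte char #6 = D7 A6.
Offset 20: leading byte 0xF2 = 11110010 → 4-byte char #7 = F2 9C 8B 95.
Offset 24: leading byte 0xCE = 11001110 → 2-byte char #8 = CE B8.
Offset 26: leading byte 0x28 = 00101000 → 1-byte char #9 = 28.
Leading byte 0x28 = 00101000 matches 0xxxxxxx → 1-byte sequence.
Byte 1: 0x28 = 00101000, payload 0101000 (7 bits).
Concatenate: 0101000 = 0x28 (7 bits → U+0028).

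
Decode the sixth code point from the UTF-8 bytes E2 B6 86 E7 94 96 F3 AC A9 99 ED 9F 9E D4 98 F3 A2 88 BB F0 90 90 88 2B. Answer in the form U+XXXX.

U+E223B

Offset 0: leading byte 0xE2 = 11100010 → 3-byte char #1 = E2 B6 86.
Offset 3: leading byte 0xE7 = 11100111 → 3-byte char #2 = E7 94 96.
Offset 6: leading byte 0xF3 = 11110011 → 4-byte char #3 = F3 AC A9 99.
Offset 10: leading byte 0xED = 11101101 → 3-byte char #4 = ED 9F 9E.
Offset 13: leading byte 0xD4 = 11010100 → 2-byte char #5 = D4 98.
Offset 15: leading byte 0xF3 = 11110011 → 4-byte char #6 = F3 A2 88 BB.
Leading byte 0xF3 = 11110011 matches 11110xxx → 4-byte sequence.
Byte 1: 0xF3 = 11110011, payload 011 (3 bits).
Byte 2: 0xA2 = 10100010 (10xxxxxx ✓), payload 100010.
Byte 3: 0x88 = 10001000 (10xxxxxx ✓), payload 001000.
Byte 4: 0xBB = 10111011 (10xxxxxx ✓), payload 111011.
Concatenate: 011100010001000111011 = 0xE223B (21 bits → U+E223B).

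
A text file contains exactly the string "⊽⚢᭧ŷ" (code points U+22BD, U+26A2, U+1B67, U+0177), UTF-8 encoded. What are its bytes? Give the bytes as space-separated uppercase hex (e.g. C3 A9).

E2 8A BD E2 9A A2 E1 AD A7 C5 B7

U+22BD: 3-byte form → E2 8A BD.
U+26A2: 3-byte form → E2 9A A2.
U+1B67: 3-byte form → E1 AD A7.
U+0177: 2-byte form → C5 B7.
Concatenated (11 bytes): E2 8A BD E2 9A A2 E1 AD A7 C5 B7.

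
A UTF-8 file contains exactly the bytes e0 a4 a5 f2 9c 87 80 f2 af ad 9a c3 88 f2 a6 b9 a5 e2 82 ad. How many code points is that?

Byte at offset 0: 0xE0 = 11100000 → 3-byte char (#1). Advance 3.
Byte at offset 3: 0xF2 = 11110010 → 4-byte char (#2). Advance 4.
Byte at offset 7: 0xF2 = 11110010 → 4-byte char (#3). Advance 4.
Byte at offset 11: 0xC3 = 11000011 → 2-byte char (#4). Advance 2.
Byte at offset 13: 0xF2 = 11110010 → 4-byte char (#5). Advance 4.
Byte at offset 17: 0xE2 = 11100010 → 3-byte char (#6). Advance 3.
Reached end at offset 20 after 6 code points.

6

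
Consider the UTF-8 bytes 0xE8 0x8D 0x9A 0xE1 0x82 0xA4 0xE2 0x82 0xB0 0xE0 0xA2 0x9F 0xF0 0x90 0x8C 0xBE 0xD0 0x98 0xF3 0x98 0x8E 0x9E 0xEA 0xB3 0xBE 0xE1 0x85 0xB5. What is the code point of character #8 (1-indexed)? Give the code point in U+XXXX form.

Offset 0: leading byte 0xE8 = 11101000 → 3-byte char #1 = E8 8D 9A.
Offset 3: leading byte 0xE1 = 11100001 → 3-byte char #2 = E1 82 A4.
Offset 6: leading byte 0xE2 = 11100010 → 3-byte char #3 = E2 82 B0.
Offset 9: leading byte 0xE0 = 11100000 → 3-byte char #4 = E0 A2 9F.
Offset 12: leading byte 0xF0 = 11110000 → 4-byte char #5 = F0 90 8C BE.
Offset 16: leading byte 0xD0 = 11010000 → 2-byte char #6 = D0 98.
Offset 18: leading byte 0xF3 = 11110011 → 4-byte char #7 = F3 98 8E 9E.
Offset 22: leading byte 0xEA = 11101010 → 3-byte char #8 = EA B3 BE.
Leading byte 0xEA = 11101010 matches 1110xxxx → 3-byte sequence.
Byte 1: 0xEA = 11101010, payload 1010 (4 bits).
Byte 2: 0xB3 = 10110011 (10xxxxxx ✓), payload 110011.
Byte 3: 0xBE = 10111110 (10xxxxxx ✓), payload 111110.
Concatenate: 1010110011111110 = 0xACFE (16 bits → U+ACFE).

U+ACFE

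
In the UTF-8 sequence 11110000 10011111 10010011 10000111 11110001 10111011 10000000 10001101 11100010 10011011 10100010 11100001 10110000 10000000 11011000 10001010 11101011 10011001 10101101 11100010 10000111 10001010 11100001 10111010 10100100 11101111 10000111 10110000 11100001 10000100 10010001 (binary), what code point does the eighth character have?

U+1EA4

Offset 0: leading byte 0xF0 = 11110000 → 4-byte char #1 = F0 9F 93 87.
Offset 4: leading byte 0xF1 = 11110001 → 4-byte char #2 = F1 BB 80 8D.
Offset 8: leading byte 0xE2 = 11100010 → 3-byte char #3 = E2 9B A2.
Offset 11: leading byte 0xE1 = 11100001 → 3-byte char #4 = E1 B0 80.
Offset 14: leading byte 0xD8 = 11011000 → 2-byte char #5 = D8 8A.
Offset 16: leading byte 0xEB = 11101011 → 3-byte char #6 = EB 99 AD.
Offset 19: leading byte 0xE2 = 11100010 → 3-byte char #7 = E2 87 8A.
Offset 22: leading byte 0xE1 = 11100001 → 3-byte char #8 = E1 BA A4.
Leading byte 0xE1 = 11100001 matches 1110xxxx → 3-byte sequence.
Byte 1: 0xE1 = 11100001, payload 0001 (4 bits).
Byte 2: 0xBA = 10111010 (10xxxxxx ✓), payload 111010.
Byte 3: 0xA4 = 10100100 (10xxxxxx ✓), payload 100100.
Concatenate: 0001111010100100 = 0x1EA4 (16 bits → U+1EA4).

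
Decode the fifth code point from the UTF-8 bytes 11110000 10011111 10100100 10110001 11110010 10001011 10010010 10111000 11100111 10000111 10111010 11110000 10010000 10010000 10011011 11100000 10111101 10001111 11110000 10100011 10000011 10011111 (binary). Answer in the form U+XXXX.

U+0F4F

Offset 0: leading byte 0xF0 = 11110000 → 4-byte char #1 = F0 9F A4 B1.
Offset 4: leading byte 0xF2 = 11110010 → 4-byte char #2 = F2 8B 92 B8.
Offset 8: leading byte 0xE7 = 11100111 → 3-byte char #3 = E7 87 BA.
Offset 11: leading byte 0xF0 = 11110000 → 4-byte char #4 = F0 90 90 9B.
Offset 15: leading byte 0xE0 = 11100000 → 3-byte char #5 = E0 BD 8F.
Leading byte 0xE0 = 11100000 matches 1110xxxx → 3-byte sequence.
Byte 1: 0xE0 = 11100000, payload 0000 (4 bits).
Byte 2: 0xBD = 10111101 (10xxxxxx ✓), payload 111101.
Byte 3: 0x8F = 10001111 (10xxxxxx ✓), payload 001111.
Concatenate: 0000111101001111 = 0xF4F (16 bits → U+0F4F).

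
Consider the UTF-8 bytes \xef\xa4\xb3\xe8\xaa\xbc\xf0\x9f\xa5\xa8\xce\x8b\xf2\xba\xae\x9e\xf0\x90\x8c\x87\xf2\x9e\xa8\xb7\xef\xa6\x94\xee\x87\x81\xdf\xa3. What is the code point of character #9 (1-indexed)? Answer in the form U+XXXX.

U+E1C1

Offset 0: leading byte 0xEF = 11101111 → 3-byte char #1 = EF A4 B3.
Offset 3: leading byte 0xE8 = 11101000 → 3-byte char #2 = E8 AA BC.
Offset 6: leading byte 0xF0 = 11110000 → 4-byte char #3 = F0 9F A5 A8.
Offset 10: leading byte 0xCE = 11001110 → 2-byte char #4 = CE 8B.
Offset 12: leading byte 0xF2 = 11110010 → 4-byte char #5 = F2 BA AE 9E.
Offset 16: leading byte 0xF0 = 11110000 → 4-byte char #6 = F0 90 8C 87.
Offset 20: leading byte 0xF2 = 11110010 → 4-byte char #7 = F2 9E A8 B7.
Offset 24: leading byte 0xEF = 11101111 → 3-byte char #8 = EF A6 94.
Offset 27: leading byte 0xEE = 11101110 → 3-byte char #9 = EE 87 81.
Leading byte 0xEE = 11101110 matches 1110xxxx → 3-byte sequence.
Byte 1: 0xEE = 11101110, payload 1110 (4 bits).
Byte 2: 0x87 = 10000111 (10xxxxxx ✓), payload 000111.
Byte 3: 0x81 = 10000001 (10xxxxxx ✓), payload 000001.
Concatenate: 1110000111000001 = 0xE1C1 (16 bits → U+E1C1).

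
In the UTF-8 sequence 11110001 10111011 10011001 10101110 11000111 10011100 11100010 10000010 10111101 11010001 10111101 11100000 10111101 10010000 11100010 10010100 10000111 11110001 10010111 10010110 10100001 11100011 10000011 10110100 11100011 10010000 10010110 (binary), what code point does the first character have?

Offset 0: leading byte 0xF1 = 11110001 → 4-byte char #1 = F1 BB 99 AE.
Leading byte 0xF1 = 11110001 matches 11110xxx → 4-byte sequence.
Byte 1: 0xF1 = 11110001, payload 001 (3 bits).
Byte 2: 0xBB = 10111011 (10xxxxxx ✓), payload 111011.
Byte 3: 0x99 = 10011001 (10xxxxxx ✓), payload 011001.
Byte 4: 0xAE = 10101110 (10xxxxxx ✓), payload 101110.
Concatenate: 001111011011001101110 = 0x7B66E (21 bits → U+7B66E).

U+7B66E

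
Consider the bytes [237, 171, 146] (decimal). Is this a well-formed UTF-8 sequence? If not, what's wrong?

invalid (encodes a surrogate (U+D800–U+DFFF))

Structurally a 3-byte sequence; payload = 0xDAD2.
But 0xDAD2 is in U+D800–U+DFFF, the surrogate range. Surrogates are not Unicode scalar values and are forbidden in UTF-8.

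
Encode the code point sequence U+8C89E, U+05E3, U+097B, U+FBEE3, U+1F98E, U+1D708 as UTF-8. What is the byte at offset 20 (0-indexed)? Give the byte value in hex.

U+8C89E → 4-byte form F2 8C A2 9E at offsets 0–3.
U+05E3 → 2-byte form D7 A3 at offsets 4–5.
U+097B → 3-byte form E0 A5 BB at offsets 6–8.
U+FBEE3 → 4-byte form F3 BB BB A3 at offsets 9–12.
U+1F98E → 4-byte form F0 9F A6 8E at offsets 13–16.
U+1D708 → 4-byte form F0 9D 9C 88 at offsets 17–20.
Offset 20 falls in char 6's range; it's byte 4 of F0 9D 9C 88 = 0x88.

0x88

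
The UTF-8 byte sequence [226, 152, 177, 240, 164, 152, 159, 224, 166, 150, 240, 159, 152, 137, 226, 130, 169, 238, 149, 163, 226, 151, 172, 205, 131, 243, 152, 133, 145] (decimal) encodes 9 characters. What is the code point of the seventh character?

Offset 0: leading byte 0xE2 = 11100010 → 3-byte char #1 = E2 98 B1.
Offset 3: leading byte 0xF0 = 11110000 → 4-byte char #2 = F0 A4 98 9F.
Offset 7: leading byte 0xE0 = 11100000 → 3-byte char #3 = E0 A6 96.
Offset 10: leading byte 0xF0 = 11110000 → 4-byte char #4 = F0 9F 98 89.
Offset 14: leading byte 0xE2 = 11100010 → 3-byte char #5 = E2 82 A9.
Offset 17: leading byte 0xEE = 11101110 → 3-byte char #6 = EE 95 A3.
Offset 20: leading byte 0xE2 = 11100010 → 3-byte char #7 = E2 97 AC.
Leading byte 0xE2 = 11100010 matches 1110xxxx → 3-byte sequence.
Byte 1: 0xE2 = 11100010, payload 0010 (4 bits).
Byte 2: 0x97 = 10010111 (10xxxxxx ✓), payload 010111.
Byte 3: 0xAC = 10101100 (10xxxxxx ✓), payload 101100.
Concatenate: 0010010111101100 = 0x25EC (16 bits → U+25EC).

U+25EC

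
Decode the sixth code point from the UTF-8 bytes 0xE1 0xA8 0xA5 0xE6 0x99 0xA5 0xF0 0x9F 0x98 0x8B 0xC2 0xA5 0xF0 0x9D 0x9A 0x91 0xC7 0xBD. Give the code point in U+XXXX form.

U+01FD

Offset 0: leading byte 0xE1 = 11100001 → 3-byte char #1 = E1 A8 A5.
Offset 3: leading byte 0xE6 = 11100110 → 3-byte char #2 = E6 99 A5.
Offset 6: leading byte 0xF0 = 11110000 → 4-byte char #3 = F0 9F 98 8B.
Offset 10: leading byte 0xC2 = 11000010 → 2-byte char #4 = C2 A5.
Offset 12: leading byte 0xF0 = 11110000 → 4-byte char #5 = F0 9D 9A 91.
Offset 16: leading byte 0xC7 = 11000111 → 2-byte char #6 = C7 BD.
Leading byte 0xC7 = 11000111 matches 110xxxxx → 2-byte sequence.
Byte 1: 0xC7 = 11000111, payload 00111 (5 bits).
Byte 2: 0xBD = 10111101 (10xxxxxx ✓), payload 111101.
Concatenate: 00111111101 = 0x1FD (11 bits → U+01FD).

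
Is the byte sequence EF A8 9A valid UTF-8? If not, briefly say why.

Leading byte 0xEF = 11101111 → 3-byte form.
Continuation bytes 0xA8=10101000, 0x9A=10011010 all match 10xxxxxx.
Decoded value 0xFA1A is ≥ 0x800 (shortest form) and not a surrogate.

valid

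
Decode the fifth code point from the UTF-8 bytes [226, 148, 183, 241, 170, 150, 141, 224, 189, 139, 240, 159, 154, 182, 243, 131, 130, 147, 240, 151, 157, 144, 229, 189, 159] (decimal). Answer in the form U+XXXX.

Offset 0: leading byte 0xE2 = 11100010 → 3-byte char #1 = E2 94 B7.
Offset 3: leading byte 0xF1 = 11110001 → 4-byte char #2 = F1 AA 96 8D.
Offset 7: leading byte 0xE0 = 11100000 → 3-byte char #3 = E0 BD 8B.
Offset 10: leading byte 0xF0 = 11110000 → 4-byte char #4 = F0 9F 9A B6.
Offset 14: leading byte 0xF3 = 11110011 → 4-byte char #5 = F3 83 82 93.
Leading byte 0xF3 = 11110011 matches 11110xxx → 4-byte sequence.
Byte 1: 0xF3 = 11110011, payload 011 (3 bits).
Byte 2: 0x83 = 10000011 (10xxxxxx ✓), payload 000011.
Byte 3: 0x82 = 10000010 (10xxxxxx ✓), payload 000010.
Byte 4: 0x93 = 10010011 (10xxxxxx ✓), payload 010011.
Concatenate: 011000011000010010011 = 0xC3093 (21 bits → U+C3093).

U+C3093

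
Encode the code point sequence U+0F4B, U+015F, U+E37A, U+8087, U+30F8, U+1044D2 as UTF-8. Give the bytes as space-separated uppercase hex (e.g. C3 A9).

E0 BD 8B C5 9F EE 8D BA E8 82 87 E3 83 B8 F4 84 93 92

U+0F4B: 3-byte form → E0 BD 8B.
U+015F: 2-byte form → C5 9F.
U+E37A: 3-byte form → EE 8D BA.
U+8087: 3-byte form → E8 82 87.
U+30F8: 3-byte form → E3 83 B8.
U+1044D2: 4-byte form → F4 84 93 92.
Concatenated (18 bytes): E0 BD 8B C5 9F EE 8D BA E8 82 87 E3 83 B8 F4 84 93 92.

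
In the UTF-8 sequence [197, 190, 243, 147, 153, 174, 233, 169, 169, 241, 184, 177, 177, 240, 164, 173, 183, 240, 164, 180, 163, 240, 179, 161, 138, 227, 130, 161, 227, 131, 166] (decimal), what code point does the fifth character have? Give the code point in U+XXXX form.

Offset 0: leading byte 0xC5 = 11000101 → 2-byte char #1 = C5 BE.
Offset 2: leading byte 0xF3 = 11110011 → 4-byte char #2 = F3 93 99 AE.
Offset 6: leading byte 0xE9 = 11101001 → 3-byte char #3 = E9 A9 A9.
Offset 9: leading byte 0xF1 = 11110001 → 4-byte char #4 = F1 B8 B1 B1.
Offset 13: leading byte 0xF0 = 11110000 → 4-byte char #5 = F0 A4 AD B7.
Leading byte 0xF0 = 11110000 matches 11110xxx → 4-byte sequence.
Byte 1: 0xF0 = 11110000, payload 000 (3 bits).
Byte 2: 0xA4 = 10100100 (10xxxxxx ✓), payload 100100.
Byte 3: 0xAD = 10101101 (10xxxxxx ✓), payload 101101.
Byte 4: 0xB7 = 10110111 (10xxxxxx ✓), payload 110111.
Concatenate: 000100100101101110111 = 0x24B77 (21 bits → U+24B77).

U+24B77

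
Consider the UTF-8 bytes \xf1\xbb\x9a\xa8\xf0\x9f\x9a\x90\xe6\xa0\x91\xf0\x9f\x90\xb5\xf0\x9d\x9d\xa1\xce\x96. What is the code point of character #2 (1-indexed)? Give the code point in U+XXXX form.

Offset 0: leading byte 0xF1 = 11110001 → 4-byte char #1 = F1 BB 9A A8.
Offset 4: leading byte 0xF0 = 11110000 → 4-byte char #2 = F0 9F 9A 90.
Leading byte 0xF0 = 11110000 matches 11110xxx → 4-byte sequence.
Byte 1: 0xF0 = 11110000, payload 000 (3 bits).
Byte 2: 0x9F = 10011111 (10xxxxxx ✓), payload 011111.
Byte 3: 0x9A = 10011010 (10xxxxxx ✓), payload 011010.
Byte 4: 0x90 = 10010000 (10xxxxxx ✓), payload 010000.
Concatenate: 000011111011010010000 = 0x1F690 (21 bits → U+1F690).

U+1F690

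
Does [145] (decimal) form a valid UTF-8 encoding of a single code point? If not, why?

invalid (continuation byte with no leading byte)

Byte 0x91 = 10010001 has the form 10xxxxxx — a continuation byte — but there is no preceding leading byte.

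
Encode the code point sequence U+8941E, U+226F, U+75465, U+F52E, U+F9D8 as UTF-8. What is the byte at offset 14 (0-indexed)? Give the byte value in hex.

0xEF

U+8941E → 4-byte form F2 89 90 9E at offsets 0–3.
U+226F → 3-byte form E2 89 AF at offsets 4–6.
U+75465 → 4-byte form F1 B5 91 A5 at offsets 7–10.
U+F52E → 3-byte form EF 94 AE at offsets 11–13.
U+F9D8 → 3-byte form EF A7 98 at offsets 14–16.
Offset 14 falls in char 5's range; it's byte 1 of EF A7 98 = 0xEF.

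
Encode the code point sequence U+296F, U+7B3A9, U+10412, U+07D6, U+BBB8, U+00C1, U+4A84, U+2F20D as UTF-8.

U+296F: 3-byte form → E2 A5 AF.
U+7B3A9: 4-byte form → F1 BB 8E A9.
U+10412: 4-byte form → F0 90 90 92.
U+07D6: 2-byte form → DF 96.
U+BBB8: 3-byte form → EB AE B8.
U+00C1: 2-byte form → C3 81.
U+4A84: 3-byte form → E4 AA 84.
U+2F20D: 4-byte form → F0 AF 88 8D.
Concatenated (25 bytes): E2 A5 AF F1 BB 8E A9 F0 90 90 92 DF 96 EB AE B8 C3 81 E4 AA 84 F0 AF 88 8D.

E2 A5 AF F1 BB 8E A9 F0 90 90 92 DF 96 EB AE B8 C3 81 E4 AA 84 F0 AF 88 8D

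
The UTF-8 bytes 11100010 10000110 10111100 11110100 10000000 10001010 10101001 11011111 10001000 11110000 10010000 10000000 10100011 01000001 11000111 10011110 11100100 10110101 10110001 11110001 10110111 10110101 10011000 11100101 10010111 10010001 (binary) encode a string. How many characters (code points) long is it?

9

Byte at offset 0: 0xE2 = 11100010 → 3-byte char (#1). Advance 3.
Byte at offset 3: 0xF4 = 11110100 → 4-byte char (#2). Advance 4.
Byte at offset 7: 0xDF = 11011111 → 2-byte char (#3). Advance 2.
Byte at offset 9: 0xF0 = 11110000 → 4-byte char (#4). Advance 4.
Byte at offset 13: 0x41 = 01000001 → 1-byte char (#5). Advance 1.
Byte at offset 14: 0xC7 = 11000111 → 2-byte char (#6). Advance 2.
Byte at offset 16: 0xE4 = 11100100 → 3-byte char (#7). Advance 3.
Byte at offset 19: 0xF1 = 11110001 → 4-byte char (#8). Advance 4.
Byte at offset 23: 0xE5 = 11100101 → 3-byte char (#9). Advance 3.
Reached end at offset 26 after 9 code points.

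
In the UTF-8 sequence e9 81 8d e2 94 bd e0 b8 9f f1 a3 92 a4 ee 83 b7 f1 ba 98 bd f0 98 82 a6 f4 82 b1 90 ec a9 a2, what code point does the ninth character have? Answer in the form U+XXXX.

U+CA62

Offset 0: leading byte 0xE9 = 11101001 → 3-byte char #1 = E9 81 8D.
Offset 3: leading byte 0xE2 = 11100010 → 3-byte char #2 = E2 94 BD.
Offset 6: leading byte 0xE0 = 11100000 → 3-byte char #3 = E0 B8 9F.
Offset 9: leading byte 0xF1 = 11110001 → 4-byte char #4 = F1 A3 92 A4.
Offset 13: leading byte 0xEE = 11101110 → 3-byte char #5 = EE 83 B7.
Offset 16: leading byte 0xF1 = 11110001 → 4-byte char #6 = F1 BA 98 BD.
Offset 20: leading byte 0xF0 = 11110000 → 4-byte char #7 = F0 98 82 A6.
Offset 24: leading byte 0xF4 = 11110100 → 4-byte char #8 = F4 82 B1 90.
Offset 28: leading byte 0xEC = 11101100 → 3-byte char #9 = EC A9 A2.
Leading byte 0xEC = 11101100 matches 1110xxxx → 3-byte sequence.
Byte 1: 0xEC = 11101100, payload 1100 (4 bits).
Byte 2: 0xA9 = 10101001 (10xxxxxx ✓), payload 101001.
Byte 3: 0xA2 = 10100010 (10xxxxxx ✓), payload 100010.
Concatenate: 1100101001100010 = 0xCA62 (16 bits → U+CA62).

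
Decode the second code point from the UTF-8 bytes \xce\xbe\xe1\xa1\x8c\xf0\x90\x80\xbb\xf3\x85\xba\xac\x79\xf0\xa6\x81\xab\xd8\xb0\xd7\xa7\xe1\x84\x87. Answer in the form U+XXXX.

U+184C

Offset 0: leading byte 0xCE = 11001110 → 2-byte char #1 = CE BE.
Offset 2: leading byte 0xE1 = 11100001 → 3-byte char #2 = E1 A1 8C.
Leading byte 0xE1 = 11100001 matches 1110xxxx → 3-byte sequence.
Byte 1: 0xE1 = 11100001, payload 0001 (4 bits).
Byte 2: 0xA1 = 10100001 (10xxxxxx ✓), payload 100001.
Byte 3: 0x8C = 10001100 (10xxxxxx ✓), payload 001100.
Concatenate: 0001100001001100 = 0x184C (16 bits → U+184C).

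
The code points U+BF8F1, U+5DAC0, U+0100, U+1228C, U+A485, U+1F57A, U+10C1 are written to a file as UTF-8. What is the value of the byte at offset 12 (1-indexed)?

1-indexed offset 12 is 0-indexed offset 11.
U+BF8F1 → 4-byte form F2 BF A3 B1 at offsets 0–3.
U+5DAC0 → 4-byte form F1 9D AB 80 at offsets 4–7.
U+0100 → 2-byte form C4 80 at offsets 8–9.
U+1228C → 4-byte form F0 92 8A 8C at offsets 10–13.
Offset 11 falls in char 4's range; it's byte 2 of F0 92 8A 8C = 0x92.

0x92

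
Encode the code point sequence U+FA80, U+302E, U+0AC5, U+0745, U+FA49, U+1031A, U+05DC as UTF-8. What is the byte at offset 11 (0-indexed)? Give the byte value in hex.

U+FA80 → 3-byte form EF AA 80 at offsets 0–2.
U+302E → 3-byte form E3 80 AE at offsets 3–5.
U+0AC5 → 3-byte form E0 AB 85 at offsets 6–8.
U+0745 → 2-byte form DD 85 at offsets 9–10.
U+FA49 → 3-byte form EF A9 89 at offsets 11–13.
Offset 11 falls in char 5's range; it's byte 1 of EF A9 89 = 0xEF.

0xEF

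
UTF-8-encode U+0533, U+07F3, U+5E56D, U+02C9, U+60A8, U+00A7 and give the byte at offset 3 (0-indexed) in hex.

U+0533 → 2-byte form D4 B3 at offsets 0–1.
U+07F3 → 2-byte form DF B3 at offsets 2–3.
Offset 3 falls in char 2's range; it's byte 2 of DF B3 = 0xB3.

0xB3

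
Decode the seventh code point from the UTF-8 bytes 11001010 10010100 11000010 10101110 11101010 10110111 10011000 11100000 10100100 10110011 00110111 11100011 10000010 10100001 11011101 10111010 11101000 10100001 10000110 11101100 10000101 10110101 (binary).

Offset 0: leading byte 0xCA = 11001010 → 2-byte char #1 = CA 94.
Offset 2: leading byte 0xC2 = 11000010 → 2-byte char #2 = C2 AE.
Offset 4: leading byte 0xEA = 11101010 → 3-byte char #3 = EA B7 98.
Offset 7: leading byte 0xE0 = 11100000 → 3-byte char #4 = E0 A4 B3.
Offset 10: leading byte 0x37 = 00110111 → 1-byte char #5 = 37.
Offset 11: leading byte 0xE3 = 11100011 → 3-byte char #6 = E3 82 A1.
Offset 14: leading byte 0xDD = 11011101 → 2-byte char #7 = DD BA.
Leading byte 0xDD = 11011101 matches 110xxxxx → 2-byte sequence.
Byte 1: 0xDD = 11011101, payload 11101 (5 bits).
Byte 2: 0xBA = 10111010 (10xxxxxx ✓), payload 111010.
Concatenate: 11101111010 = 0x77A (11 bits → U+077A).

U+077A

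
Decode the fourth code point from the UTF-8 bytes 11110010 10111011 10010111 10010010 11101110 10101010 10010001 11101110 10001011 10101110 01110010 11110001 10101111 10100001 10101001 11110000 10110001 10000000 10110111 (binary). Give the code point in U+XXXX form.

Offset 0: leading byte 0xF2 = 11110010 → 4-byte char #1 = F2 BB 97 92.
Offset 4: leading byte 0xEE = 11101110 → 3-byte char #2 = EE AA 91.
Offset 7: leading byte 0xEE = 11101110 → 3-byte char #3 = EE 8B AE.
Offset 10: leading byte 0x72 = 01110010 → 1-byte char #4 = 72.
Leading byte 0x72 = 01110010 matches 0xxxxxxx → 1-byte sequence.
Byte 1: 0x72 = 01110010, payload 1110010 (7 bits).
Concatenate: 1110010 = 0x72 (7 bits → U+0072).

U+0072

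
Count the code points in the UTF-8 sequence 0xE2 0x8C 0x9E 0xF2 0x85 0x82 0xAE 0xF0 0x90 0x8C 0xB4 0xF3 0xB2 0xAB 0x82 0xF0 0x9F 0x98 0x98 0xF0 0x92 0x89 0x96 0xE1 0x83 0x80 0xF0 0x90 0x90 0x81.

Byte at offset 0: 0xE2 = 11100010 → 3-byte char (#1). Advance 3.
Byte at offset 3: 0xF2 = 11110010 → 4-byte char (#2). Advance 4.
Byte at offset 7: 0xF0 = 11110000 → 4-byte char (#3). Advance 4.
Byte at offset 11: 0xF3 = 11110011 → 4-byte char (#4). Advance 4.
Byte at offset 15: 0xF0 = 11110000 → 4-byte char (#5). Advance 4.
Byte at offset 19: 0xF0 = 11110000 → 4-byte char (#6). Advance 4.
Byte at offset 23: 0xE1 = 11100001 → 3-byte char (#7). Advance 3.
Byte at offset 26: 0xF0 = 11110000 → 4-byte char (#8). Advance 4.
Reached end at offset 30 after 8 code points.

8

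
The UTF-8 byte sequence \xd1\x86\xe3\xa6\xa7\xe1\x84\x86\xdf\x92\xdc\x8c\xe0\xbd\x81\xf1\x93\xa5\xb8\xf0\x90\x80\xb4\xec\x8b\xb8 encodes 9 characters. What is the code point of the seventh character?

Offset 0: leading byte 0xD1 = 11010001 → 2-byte char #1 = D1 86.
Offset 2: leading byte 0xE3 = 11100011 → 3-byte char #2 = E3 A6 A7.
Offset 5: leading byte 0xE1 = 11100001 → 3-byte char #3 = E1 84 86.
Offset 8: leading byte 0xDF = 11011111 → 2-byte char #4 = DF 92.
Offset 10: leading byte 0xDC = 11011100 → 2-byte char #5 = DC 8C.
Offset 12: leading byte 0xE0 = 11100000 → 3-byte char #6 = E0 BD 81.
Offset 15: leading byte 0xF1 = 11110001 → 4-byte char #7 = F1 93 A5 B8.
Leading byte 0xF1 = 11110001 matches 11110xxx → 4-byte sequence.
Byte 1: 0xF1 = 11110001, payload 001 (3 bits).
Byte 2: 0x93 = 10010011 (10xxxxxx ✓), payload 010011.
Byte 3: 0xA5 = 10100101 (10xxxxxx ✓), payload 100101.
Byte 4: 0xB8 = 10111000 (10xxxxxx ✓), payload 111000.
Concatenate: 001010011100101111000 = 0x53978 (21 bits → U+53978).

U+53978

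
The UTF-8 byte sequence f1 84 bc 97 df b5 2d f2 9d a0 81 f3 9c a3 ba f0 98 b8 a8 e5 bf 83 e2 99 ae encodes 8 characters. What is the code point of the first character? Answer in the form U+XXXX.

Offset 0: leading byte 0xF1 = 11110001 → 4-byte char #1 = F1 84 BC 97.
Leading byte 0xF1 = 11110001 matches 11110xxx → 4-byte sequence.
Byte 1: 0xF1 = 11110001, payload 001 (3 bits).
Byte 2: 0x84 = 10000100 (10xxxxxx ✓), payload 000100.
Byte 3: 0xBC = 10111100 (10xxxxxx ✓), payload 111100.
Byte 4: 0x97 = 10010111 (10xxxxxx ✓), payload 010111.
Concatenate: 001000100111100010111 = 0x44F17 (21 bits → U+44F17).

U+44F17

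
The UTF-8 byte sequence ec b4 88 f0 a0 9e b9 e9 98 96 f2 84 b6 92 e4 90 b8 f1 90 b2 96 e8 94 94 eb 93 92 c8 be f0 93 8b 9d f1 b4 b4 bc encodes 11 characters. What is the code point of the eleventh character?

U+74D3C

Offset 0: leading byte 0xEC = 11101100 → 3-byte char #1 = EC B4 88.
Offset 3: leading byte 0xF0 = 11110000 → 4-byte char #2 = F0 A0 9E B9.
Offset 7: leading byte 0xE9 = 11101001 → 3-byte char #3 = E9 98 96.
Offset 10: leading byte 0xF2 = 11110010 → 4-byte char #4 = F2 84 B6 92.
Offset 14: leading byte 0xE4 = 11100100 → 3-byte char #5 = E4 90 B8.
Offset 17: leading byte 0xF1 = 11110001 → 4-byte char #6 = F1 90 B2 96.
Offset 21: leading byte 0xE8 = 11101000 → 3-byte char #7 = E8 94 94.
Offset 24: leading byte 0xEB = 11101011 → 3-byte char #8 = EB 93 92.
Offset 27: leading byte 0xC8 = 11001000 → 2-byte char #9 = C8 BE.
Offset 29: leading byte 0xF0 = 11110000 → 4-byte char #10 = F0 93 8B 9D.
Offset 33: leading byte 0xF1 = 11110001 → 4-byte char #11 = F1 B4 B4 BC.
Leading byte 0xF1 = 11110001 matches 11110xxx → 4-byte sequence.
Byte 1: 0xF1 = 11110001, payload 001 (3 bits).
Byte 2: 0xB4 = 10110100 (10xxxxxx ✓), payload 110100.
Byte 3: 0xB4 = 10110100 (10xxxxxx ✓), payload 110100.
Byte 4: 0xBC = 10111100 (10xxxxxx ✓), payload 111100.
Concatenate: 001110100110100111100 = 0x74D3C (21 bits → U+74D3C).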